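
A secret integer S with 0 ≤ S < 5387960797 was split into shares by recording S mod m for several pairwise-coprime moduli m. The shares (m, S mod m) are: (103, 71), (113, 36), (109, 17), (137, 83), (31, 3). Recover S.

1912666399

From S ≡ 71 (mod 103) write S = 71 + 103t. Substituting into S ≡ 36 (mod 113) gives 103t ≡ 78 (mod 113), and since 103⁻¹ ≡ 79 (mod 113), t ≡ 60. Hence S ≡ 71 + 103·60 = 6251 (mod 11639).
From S ≡ 6251 (mod 11639) write S = 6251 + 11639t. Substituting into S ≡ 17 (mod 109) gives 11639t ≡ 88 (mod 109), and since 85⁻¹ ≡ 59 (mod 109), t ≡ 69. Hence S ≡ 6251 + 11639·69 = 809342 (mod 1268651).
From S ≡ 809342 (mod 1268651) write S = 809342 + 1268651t. Substituting into S ≡ 83 (mod 137) gives 1268651t ≡ 0 (mod 137), and since 31⁻¹ ≡ 84 (mod 137), t ≡ 0. Hence S ≡ 809342 + 1268651·0 = 809342 (mod 173805187).
From S ≡ 809342 (mod 173805187) write S = 809342 + 173805187t. Substituting into S ≡ 3 (mod 31) gives 173805187t ≡ 9 (mod 31), and since 29⁻¹ ≡ 15 (mod 31), t ≡ 11. Hence S ≡ 809342 + 173805187·11 = 1912666399 (mod 5387960797).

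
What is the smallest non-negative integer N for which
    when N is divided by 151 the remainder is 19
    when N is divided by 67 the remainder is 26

4247

Combine the congruences pairwise.
From N ≡ 19 (mod 151) write N = 19 + 151t. Substituting into N ≡ 26 (mod 67) gives 151t ≡ 7 (mod 67), and since 17⁻¹ ≡ 4 (mod 67), t ≡ 28. Hence N ≡ 19 + 151·28 = 4247 (mod 10117).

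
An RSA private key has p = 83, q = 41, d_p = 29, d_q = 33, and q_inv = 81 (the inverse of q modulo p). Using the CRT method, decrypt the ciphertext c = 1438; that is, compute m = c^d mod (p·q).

m₁ = c^(d_p) mod p: c ≡ 27 (mod 83), and 27^29 mod 83 = 77.
m₂ = c^(d_q) mod q: c ≡ 3 (mod 41), and 3^33 mod 41 = 3.
h = q_inv·(m₁ − m₂) mod p = 81·(77 − 3) mod 83 = 18.
m = m₂ + h·q = 3 + 18·41 = 741.

741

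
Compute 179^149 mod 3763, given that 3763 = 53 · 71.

Mod 53: 179 ≡ 20; by Fermat, exponent reduces to 149 mod 52 = 45; 20^45 ≡ 48 (mod 53).
Mod 71: 179 ≡ 37; by Fermat, exponent reduces to 149 mod 70 = 9; 37^9 ≡ 20 (mod 71).
Combine by CRT: x ≡ 48 (mod 53), x ≡ 20 (mod 71) ⇒ x ≡ 2221 (mod 3763).

2221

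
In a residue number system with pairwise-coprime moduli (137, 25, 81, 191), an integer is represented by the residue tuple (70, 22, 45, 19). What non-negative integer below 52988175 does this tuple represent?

52655472

Combine the congruences pairwise.
From x ≡ 70 (mod 137) write x = 70 + 137t. Substituting into x ≡ 22 (mod 25) gives 137t ≡ 2 (mod 25), and since 12⁻¹ ≡ 23 (mod 25), t ≡ 21. Hence x ≡ 70 + 137·21 = 2947 (mod 3425).
From x ≡ 2947 (mod 3425) write x = 2947 + 3425t. Substituting into x ≡ 45 (mod 81) gives 3425t ≡ 14 (mod 81), and since 23⁻¹ ≡ 74 (mod 81), t ≡ 64. Hence x ≡ 2947 + 3425·64 = 222147 (mod 277425).
From x ≡ 222147 (mod 277425) write x = 222147 + 277425t. Substituting into x ≡ 19 (mod 191) gives 277425t ≡ 5 (mod 191), and since 93⁻¹ ≡ 76 (mod 191), t ≡ 189. Hence x ≡ 222147 + 277425·189 = 52655472 (mod 52988175).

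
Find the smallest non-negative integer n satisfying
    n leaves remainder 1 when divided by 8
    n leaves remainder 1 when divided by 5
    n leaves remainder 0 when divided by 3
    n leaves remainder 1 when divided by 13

The moduli are pairwise coprime; M = 8·5·3·13 = 1560.
M/8 = 195; 195 ≡ 3 (mod 8); 3·3 ≡ 1, so inverse 3.
M/5 = 312; 312 ≡ 2 (mod 5); 2·3 ≡ 1, so inverse 3.
M/3 = 520; 520 ≡ 1 (mod 3), inverse 1.
M/13 = 120; 120 ≡ 3 (mod 13); 3·9 ≡ 1, so inverse 9.
n ≡ 1·195·3 + 1·312·3 + 0·520·1 + 1·120·9 = 2601.
2601 mod 1560 = 1041.

1041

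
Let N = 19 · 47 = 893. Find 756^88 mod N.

Mod 19: 756 ≡ 15; by Fermat, exponent reduces to 88 mod 18 = 16; 15^16 ≡ 6 (mod 19).
Mod 47: 756 ≡ 4; by Fermat, exponent reduces to 88 mod 46 = 42; 4^42 ≡ 9 (mod 47).
Combine by CRT: x ≡ 6 (mod 19), x ≡ 9 (mod 47) ⇒ x ≡ 291 (mod 893).

291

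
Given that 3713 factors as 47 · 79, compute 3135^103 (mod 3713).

Mod 47: 3135 ≡ 33; by Fermat, exponent reduces to 103 mod 46 = 11; 33^11 ≡ 15 (mod 47).
Mod 79: 3135 ≡ 54; by Fermat, exponent reduces to 103 mod 78 = 25; 54^25 ≡ 37 (mod 79).
Combine by CRT: x ≡ 15 (mod 47), x ≡ 37 (mod 79) ⇒ x ≡ 1143 (mod 3713).

1143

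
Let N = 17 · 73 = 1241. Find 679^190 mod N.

392

Mod 17: 679 ≡ 16; by Fermat, exponent reduces to 190 mod 16 = 14; 16^14 ≡ 1 (mod 17).
Mod 73: 679 ≡ 22; by Fermat, exponent reduces to 190 mod 72 = 46; 22^46 ≡ 27 (mod 73).
Combine by CRT: x ≡ 1 (mod 17), x ≡ 27 (mod 73) ⇒ x ≡ 392 (mod 1241).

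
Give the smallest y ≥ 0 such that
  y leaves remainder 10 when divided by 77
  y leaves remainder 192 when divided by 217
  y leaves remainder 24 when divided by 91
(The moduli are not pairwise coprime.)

14948

gcd(77, 217) = 7 and 7 | (192 − 10), so the pair is consistent; merging gives y ≡ 626 (mod 2387), where 2387 = lcm(77, 217).
gcd(2387, 91) = 7 and 7 | (24 − 626), so the pair is consistent; merging gives y ≡ 14948 (mod 31031), where 31031 = lcm(2387, 91).
The solution is unique modulo lcm(77, 217, 91) = 31031.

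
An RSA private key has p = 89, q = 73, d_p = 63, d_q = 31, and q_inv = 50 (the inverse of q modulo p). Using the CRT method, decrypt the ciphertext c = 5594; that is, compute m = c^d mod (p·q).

m₁ = c^(d_p) mod p: c ≡ 76 (mod 89), and 76^63 mod 89 = 33.
m₂ = c^(d_q) mod q: c ≡ 46 (mod 73), and 46^31 mod 73 = 27.
h = q_inv·(m₁ − m₂) mod p = 50·(33 − 27) mod 89 = 33.
m = m₂ + h·q = 27 + 33·73 = 2436.

2436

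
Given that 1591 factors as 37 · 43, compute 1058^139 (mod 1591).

1019

Mod 37: 1058 ≡ 22; by Fermat, exponent reduces to 139 mod 36 = 31; 22^31 ≡ 20 (mod 37).
Mod 43: 1058 ≡ 26; by Fermat, exponent reduces to 139 mod 42 = 13; 26^13 ≡ 30 (mod 43).
Combine by CRT: x ≡ 20 (mod 37), x ≡ 30 (mod 43) ⇒ x ≡ 1019 (mod 1591).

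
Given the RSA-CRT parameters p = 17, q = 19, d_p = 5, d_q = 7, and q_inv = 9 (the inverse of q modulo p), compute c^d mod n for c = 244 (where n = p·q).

245

m₁ = c^(d_p) mod p: c ≡ 6 (mod 17), and 6^5 mod 17 = 7.
m₂ = c^(d_q) mod q: c ≡ 16 (mod 19), and 16^7 mod 19 = 17.
h = q_inv·(m₁ − m₂) mod p = 9·(7 − 17) mod 17 = 12.
m = m₂ + h·q = 17 + 12·19 = 245.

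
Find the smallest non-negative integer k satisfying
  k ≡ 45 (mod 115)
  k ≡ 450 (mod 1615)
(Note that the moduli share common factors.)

18215

Combine the congruences pairwise.
gcd(115, 1615) = 5 and 5 | (450 − 45), so the pair is consistent; merging gives k ≡ 18215 (mod 37145), where 37145 = lcm(115, 1615).
The solution is unique modulo lcm(115, 1615) = 37145.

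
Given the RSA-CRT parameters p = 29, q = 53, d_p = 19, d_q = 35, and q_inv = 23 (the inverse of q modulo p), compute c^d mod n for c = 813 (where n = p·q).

204

m₁ = c^(d_p) mod p: c ≡ 1 (mod 29), and 1^19 mod 29 = 1.
m₂ = c^(d_q) mod q: c ≡ 18 (mod 53), and 18^35 mod 53 = 45.
h = q_inv·(m₁ − m₂) mod p = 23·(1 − 45) mod 29 = 3.
m = m₂ + h·q = 45 + 3·53 = 204.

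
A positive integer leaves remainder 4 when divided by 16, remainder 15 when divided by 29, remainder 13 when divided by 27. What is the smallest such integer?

10948

Combine the congruences pairwise.
From k ≡ 4 (mod 16) write k = 4 + 16t. Substituting into k ≡ 15 (mod 29) gives 16t ≡ 11 (mod 29), and since 16⁻¹ ≡ 20 (mod 29), t ≡ 17. Hence k ≡ 4 + 16·17 = 276 (mod 464).
From k ≡ 276 (mod 464) write k = 276 + 464t. Substituting into k ≡ 13 (mod 27) gives 464t ≡ 7 (mod 27), and since 5⁻¹ ≡ 11 (mod 27), t ≡ 23. Hence k ≡ 276 + 464·23 = 10948 (mod 12528).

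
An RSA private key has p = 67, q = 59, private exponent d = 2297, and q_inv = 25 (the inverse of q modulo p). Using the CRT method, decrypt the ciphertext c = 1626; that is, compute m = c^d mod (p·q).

2324

d_p = d mod (p−1) = 2297 mod 66 = 53; d_q = d mod (q−1) = 35.
m₁ = c^(d_p) mod p: c ≡ 18 (mod 67), and 18^53 mod 67 = 46.
m₂ = c^(d_q) mod q: c ≡ 33 (mod 59), and 33^35 mod 59 = 23.
h = q_inv·(m₁ − m₂) mod p = 25·(46 − 23) mod 67 = 39.
m = m₂ + h·q = 23 + 39·59 = 2324.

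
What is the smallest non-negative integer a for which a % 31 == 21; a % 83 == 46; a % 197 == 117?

From a ≡ 21 (mod 31) write a = 21 + 31t. Substituting into a ≡ 46 (mod 83) gives 31t ≡ 25 (mod 83), and since 31⁻¹ ≡ 75 (mod 83), t ≡ 49. Hence a ≡ 21 + 31·49 = 1540 (mod 2573).
From a ≡ 1540 (mod 2573) write a = 1540 + 2573t. Substituting into a ≡ 117 (mod 197) gives 2573t ≡ 153 (mod 197), and since 12⁻¹ ≡ 115 (mod 197), t ≡ 62. Hence a ≡ 1540 + 2573·62 = 161066 (mod 506881).

161066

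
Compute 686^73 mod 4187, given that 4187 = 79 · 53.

Mod 79: 686 ≡ 54; 54^73 ≡ 77 (mod 79).
Mod 53: 686 ≡ 50; by Fermat, exponent reduces to 73 mod 52 = 21; 50^21 ≡ 12 (mod 53).
Combine by CRT: x ≡ 77 (mod 79), x ≡ 12 (mod 53) ⇒ x ≡ 1973 (mod 4187).

1973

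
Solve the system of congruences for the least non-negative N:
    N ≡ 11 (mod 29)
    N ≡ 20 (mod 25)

620

From N ≡ 11 (mod 29) write N = 11 + 29t. Substituting into N ≡ 20 (mod 25) gives 29t ≡ 9 (mod 25), and since 4⁻¹ ≡ 19 (mod 25), t ≡ 21. Hence N ≡ 11 + 29·21 = 620 (mod 725).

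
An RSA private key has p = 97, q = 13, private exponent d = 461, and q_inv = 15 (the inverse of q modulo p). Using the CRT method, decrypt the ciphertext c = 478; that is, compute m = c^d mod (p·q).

d_p = d mod (p−1) = 461 mod 96 = 77; d_q = d mod (q−1) = 5.
m₁ = c^(d_p) mod p: c ≡ 90 (mod 97), and 90^77 mod 97 = 10.
m₂ = c^(d_q) mod q: c ≡ 10 (mod 13), and 10^5 mod 13 = 4.
h = q_inv·(m₁ − m₂) mod p = 15·(10 − 4) mod 97 = 90.
m = m₂ + h·q = 4 + 90·13 = 1174.

1174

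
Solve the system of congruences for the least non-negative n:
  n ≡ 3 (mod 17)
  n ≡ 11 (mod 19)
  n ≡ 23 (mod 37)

1873

The moduli are pairwise coprime; M = 17·19·37 = 11951.
M/17 = 703; 703 ≡ 6 (mod 17); 6·3 ≡ 1, so inverse 3.
M/19 = 629; 629 ≡ 2 (mod 19); 2·10 ≡ 1, so inverse 10.
M/37 = 323; 323 ≡ 27 (mod 37); 27·11 ≡ 1, so inverse 11.
n ≡ 3·703·3 + 11·629·10 + 23·323·11 = 157236.
157236 mod 11951 = 1873.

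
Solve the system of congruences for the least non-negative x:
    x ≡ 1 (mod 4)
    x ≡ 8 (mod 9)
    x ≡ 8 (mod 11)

305

Combine the congruences pairwise.
From x ≡ 1 (mod 4) write x = 1 + 4t. Substituting into x ≡ 8 (mod 9) gives 4t ≡ 7 (mod 9), and since 4⁻¹ ≡ 7 (mod 9), t ≡ 4. Hence x ≡ 1 + 4·4 = 17 (mod 36).
From x ≡ 17 (mod 36) write x = 17 + 36t. Substituting into x ≡ 8 (mod 11) gives 36t ≡ 2 (mod 11), and since 3⁻¹ ≡ 4 (mod 11), t ≡ 8. Hence x ≡ 17 + 36·8 = 305 (mod 396).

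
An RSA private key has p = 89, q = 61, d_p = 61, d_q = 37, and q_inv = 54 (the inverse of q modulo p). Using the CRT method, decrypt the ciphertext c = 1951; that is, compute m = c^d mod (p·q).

3049

m₁ = c^(d_p) mod p: c ≡ 82 (mod 89), and 82^61 mod 89 = 23.
m₂ = c^(d_q) mod q: c ≡ 60 (mod 61), and 60^37 mod 61 = 60.
h = q_inv·(m₁ − m₂) mod p = 54·(23 − 60) mod 89 = 49.
m = m₂ + h·q = 60 + 49·61 = 3049.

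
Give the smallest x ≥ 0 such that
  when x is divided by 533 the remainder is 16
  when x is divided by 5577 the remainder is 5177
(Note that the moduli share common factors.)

33062

gcd(533, 5577) = 13 and 13 | (5177 − 16), so the pair is consistent; merging gives x ≡ 33062 (mod 228657), where 228657 = lcm(533, 5577).
The solution is unique modulo lcm(533, 5577) = 228657.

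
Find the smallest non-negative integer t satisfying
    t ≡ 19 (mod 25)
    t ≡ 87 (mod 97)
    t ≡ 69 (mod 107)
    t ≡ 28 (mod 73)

16820469

The moduli are pairwise coprime; N = 25·97·107·73 = 18941675.
N/25 = 757667; 757667 ≡ 17 (mod 25); 17·3 ≡ 1, so inverse 3.
N/97 = 195275; 195275 ≡ 14 (mod 97); 14·7 ≡ 1, so inverse 7.
N/107 = 177025; 177025 ≡ 47 (mod 107); 47·41 ≡ 1, so inverse 41.
N/73 = 259475; 259475 ≡ 33 (mod 73); 33·31 ≡ 1, so inverse 31.
t ≡ 19·757667·3 + 87·195275·7 + 69·177025·41 + 28·259475·31 = 888137519.
888137519 mod 18941675 = 16820469.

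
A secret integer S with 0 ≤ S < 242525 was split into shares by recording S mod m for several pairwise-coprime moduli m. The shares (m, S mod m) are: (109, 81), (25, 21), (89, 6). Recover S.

Combine the congruences pairwise.
From S ≡ 81 (mod 109) write S = 81 + 109t. Substituting into S ≡ 21 (mod 25) gives 109t ≡ 15 (mod 25), and since 9⁻¹ ≡ 14 (mod 25), t ≡ 10. Hence S ≡ 81 + 109·10 = 1171 (mod 2725).
From S ≡ 1171 (mod 2725) write S = 1171 + 2725t. Substituting into S ≡ 6 (mod 89) gives 2725t ≡ 81 (mod 89), and since 55⁻¹ ≡ 34 (mod 89), t ≡ 84. Hence S ≡ 1171 + 2725·84 = 230071 (mod 242525).

230071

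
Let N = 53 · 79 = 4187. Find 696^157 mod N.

Mod 53: 696 ≡ 7; by Fermat, exponent reduces to 157 mod 52 = 1; 7^1 ≡ 7 (mod 53).
Mod 79: 696 ≡ 64; by Fermat, exponent reduces to 157 mod 78 = 1; 64^1 ≡ 64 (mod 79).
Combine by CRT: x ≡ 7 (mod 53), x ≡ 64 (mod 79) ⇒ x ≡ 696 (mod 4187).

696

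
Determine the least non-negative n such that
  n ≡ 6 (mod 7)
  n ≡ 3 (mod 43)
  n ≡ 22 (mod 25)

4647

Combine the congruences pairwise.
From n ≡ 6 (mod 7) write n = 6 + 7t. Substituting into n ≡ 3 (mod 43) gives 7t ≡ 40 (mod 43), and since 7⁻¹ ≡ 37 (mod 43), t ≡ 18. Hence n ≡ 6 + 7·18 = 132 (mod 301).
From n ≡ 132 (mod 301) write n = 132 + 301t. Substituting into n ≡ 22 (mod 25) gives 301t ≡ 15 (mod 25), and since 1⁻¹ ≡ 1 (mod 25), t ≡ 15. Hence n ≡ 132 + 301·15 = 4647 (mod 7525).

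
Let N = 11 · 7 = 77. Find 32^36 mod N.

Mod 11: 32 ≡ 10; by Fermat, exponent reduces to 36 mod 10 = 6; 10^6 ≡ 1 (mod 11).
Mod 7: 32 ≡ 4; since 6 | 36, by Fermat 4^36 ≡ 1 (mod 7).
Combine by CRT: x ≡ 1 (mod 11), x ≡ 1 (mod 7) ⇒ x ≡ 1 (mod 77).

1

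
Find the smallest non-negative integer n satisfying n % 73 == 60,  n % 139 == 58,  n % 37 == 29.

369659

The moduli are pairwise coprime; M = 73·139·37 = 375439.
M/73 = 5143; 5143 ≡ 33 (mod 73); 33·31 ≡ 1, so inverse 31.
M/139 = 2701; 2701 ≡ 60 (mod 139); 60·95 ≡ 1, so inverse 95.
M/37 = 10147; 10147 ≡ 9 (mod 37); 9·33 ≡ 1, so inverse 33.
n ≡ 60·5143·31 + 58·2701·95 + 29·10147·33 = 34159169.
34159169 mod 375439 = 369659.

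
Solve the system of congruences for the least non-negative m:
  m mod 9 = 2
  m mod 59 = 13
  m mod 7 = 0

The moduli are pairwise coprime; N = 9·59·7 = 3717.
N/9 = 413; 413 ≡ 8 (mod 9); 8·8 ≡ 1, so inverse 8.
N/59 = 63; 63 ≡ 4 (mod 59); 4·15 ≡ 1, so inverse 15.
N/7 = 531; 531 ≡ 6 (mod 7); 6·6 ≡ 1, so inverse 6.
m ≡ 2·413·8 + 13·63·15 + 0·531·6 = 18893.
18893 mod 3717 = 308.

308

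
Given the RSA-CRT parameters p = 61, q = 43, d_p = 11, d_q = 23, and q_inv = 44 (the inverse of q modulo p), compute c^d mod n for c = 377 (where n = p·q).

m₁ = c^(d_p) mod p: c ≡ 11 (mod 61), and 11^11 mod 61 = 50.
m₂ = c^(d_q) mod q: c ≡ 33 (mod 43), and 33^23 mod 43 = 29.
h = q_inv·(m₁ − m₂) mod p = 44·(50 − 29) mod 61 = 9.
m = m₂ + h·q = 29 + 9·43 = 416.

416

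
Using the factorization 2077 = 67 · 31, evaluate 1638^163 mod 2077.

Mod 67: 1638 ≡ 30; by Fermat, exponent reduces to 163 mod 66 = 31; 30^31 ≡ 30 (mod 67).
Mod 31: 1638 ≡ 26; by Fermat, exponent reduces to 163 mod 30 = 13; 26^13 ≡ 26 (mod 31).
Combine by CRT: x ≡ 30 (mod 67), x ≡ 26 (mod 31) ⇒ x ≡ 1638 (mod 2077).

1638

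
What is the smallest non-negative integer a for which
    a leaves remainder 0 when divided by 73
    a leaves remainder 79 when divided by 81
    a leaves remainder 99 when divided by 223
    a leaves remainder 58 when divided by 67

The moduli are pairwise coprime; N = 73·81·223·67 = 88346133.
N/73 = 1210221; 1210221 ≡ 27 (mod 73); 27·46 ≡ 1, so inverse 46.
N/81 = 1090693; 1090693 ≡ 28 (mod 81); 28·55 ≡ 1, so inverse 55.
N/223 = 396171; 396171 ≡ 123 (mod 223); 123·194 ≡ 1, so inverse 194.
N/67 = 1318599; 1318599 ≡ 39 (mod 67); 39·55 ≡ 1, so inverse 55.
a ≡ 0·1210221·46 + 79·1090693·55 + 99·396171·194 + 58·1318599·55 = 16554252121.
16554252121 mod 88346133 = 33525250.

33525250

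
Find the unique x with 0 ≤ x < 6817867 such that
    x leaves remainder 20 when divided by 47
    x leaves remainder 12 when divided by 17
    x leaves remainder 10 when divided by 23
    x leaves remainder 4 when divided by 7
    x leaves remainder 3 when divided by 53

From x ≡ 20 (mod 47) write x = 20 + 47t. Substituting into x ≡ 12 (mod 17) gives 47t ≡ 9 (mod 17), and since 13⁻¹ ≡ 4 (mod 17), t ≡ 2. Hence x ≡ 20 + 47·2 = 114 (mod 799).
From x ≡ 114 (mod 799) write x = 114 + 799t. Substituting into x ≡ 10 (mod 23) gives 799t ≡ 11 (mod 23), and since 17⁻¹ ≡ 19 (mod 23), t ≡ 2. Hence x ≡ 114 + 799·2 = 1712 (mod 18377).
From x ≡ 1712 (mod 18377) write x = 1712 + 18377t. Substituting into x ≡ 4 (mod 7) gives 18377t ≡ 0 (mod 7), and since 2⁻¹ ≡ 4 (mod 7), t ≡ 0. Hence x ≡ 1712 + 18377·0 = 1712 (mod 128639).
From x ≡ 1712 (mod 128639) write x = 1712 + 128639t. Substituting into x ≡ 3 (mod 53) gives 128639t ≡ 40 (mod 53), and since 8⁻¹ ≡ 20 (mod 53), t ≡ 5. Hence x ≡ 1712 + 128639·5 = 644907 (mod 6817867).

644907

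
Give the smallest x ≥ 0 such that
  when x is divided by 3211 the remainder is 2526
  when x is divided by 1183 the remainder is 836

gcd(3211, 1183) = 169 and 169 | (836 − 2526), so the pair is consistent; merging gives x ≡ 18581 (mod 22477), where 22477 = lcm(3211, 1183).
The solution is unique modulo lcm(3211, 1183) = 22477.

18581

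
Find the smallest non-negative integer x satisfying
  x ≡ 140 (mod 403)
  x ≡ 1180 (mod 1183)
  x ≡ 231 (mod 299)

gcd(403, 1183) = 13 and 13 | (1180 − 140), so the pair is consistent; merging gives x ≡ 11827 (mod 36673), where 36673 = lcm(403, 1183).
gcd(36673, 299) = 13 and 13 | (231 − 11827), so the pair is consistent; merging gives x ≡ 305211 (mod 843479), where 843479 = lcm(36673, 299).
The solution is unique modulo lcm(403, 1183, 299) = 843479.

305211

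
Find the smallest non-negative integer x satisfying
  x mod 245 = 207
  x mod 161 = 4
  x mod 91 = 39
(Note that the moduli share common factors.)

gcd(245, 161) = 7 and 7 | (4 − 207), so the pair is consistent; merging gives x ≡ 2902 (mod 5635), where 5635 = lcm(245, 161).
gcd(5635, 91) = 7 and 7 | (39 − 2902), so the pair is consistent; merging gives x ≡ 36712 (mod 73255), where 73255 = lcm(5635, 91).
The solution is unique modulo lcm(245, 161, 91) = 73255.

36712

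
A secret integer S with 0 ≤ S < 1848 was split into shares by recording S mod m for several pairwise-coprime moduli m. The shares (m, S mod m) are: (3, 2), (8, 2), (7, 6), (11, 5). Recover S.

The moduli are pairwise coprime; N = 3·8·7·11 = 1848.
N/3 = 616; 616 ≡ 1 (mod 3), inverse 1.
N/8 = 231; 231 ≡ 7 (mod 8); 7·7 ≡ 1, so inverse 7.
N/7 = 264; 264 ≡ 5 (mod 7); 5·3 ≡ 1, so inverse 3.
N/11 = 168; 168 ≡ 3 (mod 11); 3·4 ≡ 1, so inverse 4.
S ≡ 2·616·1 + 2·231·7 + 6·264·3 + 5·168·4 = 12578.
12578 mod 1848 = 1490.

1490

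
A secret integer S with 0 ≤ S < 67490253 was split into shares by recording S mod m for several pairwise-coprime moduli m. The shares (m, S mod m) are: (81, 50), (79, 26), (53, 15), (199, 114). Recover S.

The moduli are pairwise coprime; N = 81·79·53·199 = 67490253.
N/81 = 833213; 833213 ≡ 47 (mod 81); 47·50 ≡ 1, so inverse 50.
N/79 = 854307; 854307 ≡ 1 (mod 79), inverse 1.
N/53 = 1273401; 1273401 ≡ 23 (mod 53); 23·30 ≡ 1, so inverse 30.
N/199 = 339147; 339147 ≡ 51 (mod 199); 51·160 ≡ 1, so inverse 160.
S ≡ 50·833213·50 + 26·854307·1 + 15·1273401·30 + 114·339147·160 = 8864316212.
8864316212 mod 67490253 = 23093069.

23093069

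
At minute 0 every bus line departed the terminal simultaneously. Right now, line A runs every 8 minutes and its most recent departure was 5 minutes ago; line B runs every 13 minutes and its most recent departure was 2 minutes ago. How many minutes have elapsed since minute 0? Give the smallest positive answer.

From t ≡ 5 (mod 8) write t = 5 + 8s. Substituting into t ≡ 2 (mod 13) gives 8s ≡ 10 (mod 13), and since 8⁻¹ ≡ 5 (mod 13), s ≡ 11. Hence t ≡ 5 + 8·11 = 93 (mod 104).

93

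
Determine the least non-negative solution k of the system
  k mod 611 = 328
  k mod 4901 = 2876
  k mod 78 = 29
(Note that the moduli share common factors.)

194015

Combine the congruences pairwise.
gcd(611, 4901) = 13 and 13 | (2876 − 328), so the pair is consistent; merging gives k ≡ 194015 (mod 230347), where 230347 = lcm(611, 4901).
gcd(230347, 78) = 13 and 13 | (29 − 194015), so the pair is consistent; merging gives k ≡ 194015 (mod 1382082), where 1382082 = lcm(230347, 78).
The solution is unique modulo lcm(611, 4901, 78) = 1382082.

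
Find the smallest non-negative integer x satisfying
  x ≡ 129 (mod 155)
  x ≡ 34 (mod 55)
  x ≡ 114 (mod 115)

5864

gcd(155, 55) = 5 and 5 | (34 − 129), so the pair is consistent; merging gives x ≡ 749 (mod 1705), where 1705 = lcm(155, 55).
gcd(1705, 115) = 5 and 5 | (114 − 749), so the pair is consistent; merging gives x ≡ 5864 (mod 39215), where 39215 = lcm(1705, 115).
The solution is unique modulo lcm(155, 55, 115) = 39215.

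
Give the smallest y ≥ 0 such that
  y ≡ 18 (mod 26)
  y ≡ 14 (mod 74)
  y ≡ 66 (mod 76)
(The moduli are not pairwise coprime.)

902

gcd(26, 74) = 2 and 2 | (14 − 18), so the pair is consistent; merging gives y ≡ 902 (mod 962), where 962 = lcm(26, 74).
gcd(962, 76) = 2 and 2 | (66 − 902), so the pair is consistent; merging gives y ≡ 902 (mod 36556), where 36556 = lcm(962, 76).
The solution is unique modulo lcm(26, 74, 76) = 36556.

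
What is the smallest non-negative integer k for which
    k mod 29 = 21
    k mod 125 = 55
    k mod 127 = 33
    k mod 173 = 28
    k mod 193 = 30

13753720430

The moduli are pairwise coprime; N = 29·125·127·173·193 = 15371460875.
N/29 = 530050375; 530050375 ≡ 4 (mod 29); 4·22 ≡ 1, so inverse 22.
N/125 = 122971687; 122971687 ≡ 62 (mod 125); 62·123 ≡ 1, so inverse 123.
N/127 = 121035125; 121035125 ≡ 61 (mod 127); 61·25 ≡ 1, so inverse 25.
N/173 = 88852375; 88852375 ≡ 94 (mod 173); 94·127 ≡ 1, so inverse 127.
N/193 = 79644875; 79644875 ≡ 144 (mod 193); 144·63 ≡ 1, so inverse 63.
k ≡ 21·530050375·22 + 55·122971687·123 + 33·121035125·25 + 28·88852375·127 + 30·79644875·63 = 1643128573180.
1643128573180 mod 15371460875 = 13753720430.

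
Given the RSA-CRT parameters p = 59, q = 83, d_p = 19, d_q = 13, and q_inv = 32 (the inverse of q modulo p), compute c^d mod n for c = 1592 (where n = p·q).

117

m₁ = c^(d_p) mod p: c ≡ 58 (mod 59), and 58^19 mod 59 = 58.
m₂ = c^(d_q) mod q: c ≡ 15 (mod 83), and 15^13 mod 83 = 34.
h = q_inv·(m₁ − m₂) mod p = 32·(58 − 34) mod 59 = 1.
m = m₂ + h·q = 34 + 1·83 = 117.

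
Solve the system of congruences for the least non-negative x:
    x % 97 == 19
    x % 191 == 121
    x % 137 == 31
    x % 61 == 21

23480324

From x ≡ 19 (mod 97) write x = 19 + 97t. Substituting into x ≡ 121 (mod 191) gives 97t ≡ 102 (mod 191), and since 97⁻¹ ≡ 128 (mod 191), t ≡ 68. Hence x ≡ 19 + 97·68 = 6615 (mod 18527).
From x ≡ 6615 (mod 18527) write x = 6615 + 18527t. Substituting into x ≡ 31 (mod 137) gives 18527t ≡ 129 (mod 137), and since 32⁻¹ ≡ 30 (mod 137), t ≡ 34. Hence x ≡ 6615 + 18527·34 = 636533 (mod 2538199).
From x ≡ 636533 (mod 2538199) write x = 636533 + 2538199t. Substituting into x ≡ 21 (mod 61) gives 2538199t ≡ 23 (mod 61), and since 50⁻¹ ≡ 11 (mod 61), t ≡ 9. Hence x ≡ 636533 + 2538199·9 = 23480324 (mod 154830139).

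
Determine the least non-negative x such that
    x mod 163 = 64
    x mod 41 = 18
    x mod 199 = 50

From x ≡ 64 (mod 163) write x = 64 + 163t. Substituting into x ≡ 18 (mod 41) gives 163t ≡ 36 (mod 41), and since 40⁻¹ ≡ 40 (mod 41), t ≡ 5. Hence x ≡ 64 + 163·5 = 879 (mod 6683).
From x ≡ 879 (mod 6683) write x = 879 + 6683t. Substituting into x ≡ 50 (mod 199) gives 6683t ≡ 166 (mod 199), and since 116⁻¹ ≡ 187 (mod 199), t ≡ 197. Hence x ≡ 879 + 6683·197 = 1317430 (mod 1329917).

1317430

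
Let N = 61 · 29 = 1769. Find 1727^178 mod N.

500

Mod 61: 1727 ≡ 19; by Fermat, exponent reduces to 178 mod 60 = 58; 19^58 ≡ 12 (mod 61).
Mod 29: 1727 ≡ 16; by Fermat, exponent reduces to 178 mod 28 = 10; 16^10 ≡ 7 (mod 29).
Combine by CRT: x ≡ 12 (mod 61), x ≡ 7 (mod 29) ⇒ x ≡ 500 (mod 1769).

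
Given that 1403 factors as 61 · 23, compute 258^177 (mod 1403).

Mod 61: 258 ≡ 14; by Fermat, exponent reduces to 177 mod 60 = 57; 14^57 ≡ 60 (mod 61).
Mod 23: 258 ≡ 5; by Fermat, exponent reduces to 177 mod 22 = 1; 5^1 ≡ 5 (mod 23).
Combine by CRT: x ≡ 60 (mod 61), x ≡ 5 (mod 23) ⇒ x ≡ 304 (mod 1403).

304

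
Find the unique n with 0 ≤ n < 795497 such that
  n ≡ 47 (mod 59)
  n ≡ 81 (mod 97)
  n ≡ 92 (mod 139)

194275

The moduli are pairwise coprime; M = 59·97·139 = 795497.
M/59 = 13483; 13483 ≡ 31 (mod 59); 31·40 ≡ 1, so inverse 40.
M/97 = 8201; 8201 ≡ 53 (mod 97); 53·11 ≡ 1, so inverse 11.
M/139 = 5723; 5723 ≡ 24 (mod 139); 24·29 ≡ 1, so inverse 29.
n ≡ 47·13483·40 + 81·8201·11 + 92·5723·29 = 47924095.
47924095 mod 795497 = 194275.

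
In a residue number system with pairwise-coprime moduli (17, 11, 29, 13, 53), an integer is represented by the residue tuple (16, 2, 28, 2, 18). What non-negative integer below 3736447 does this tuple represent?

2523666

The moduli are pairwise coprime; N = 17·11·29·13·53 = 3736447.
N/17 = 219791; 219791 ≡ 15 (mod 17); 15·8 ≡ 1, so inverse 8.
N/11 = 339677; 339677 ≡ 8 (mod 11); 8·7 ≡ 1, so inverse 7.
N/29 = 128843; 128843 ≡ 25 (mod 29); 25·7 ≡ 1, so inverse 7.
N/13 = 287419; 287419 ≡ 2 (mod 13); 2·7 ≡ 1, so inverse 7.
N/53 = 70499; 70499 ≡ 9 (mod 53); 9·6 ≡ 1, so inverse 6.
x ≡ 16·219791·8 + 2·339677·7 + 28·128843·7 + 2·287419·7 + 18·70499·6 = 69779712.
69779712 mod 3736447 = 2523666.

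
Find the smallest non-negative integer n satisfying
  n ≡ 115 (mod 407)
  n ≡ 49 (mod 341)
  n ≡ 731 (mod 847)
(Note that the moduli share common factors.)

gcd(407, 341) = 11 and 11 | (49 − 115), so the pair is consistent; merging gives n ≡ 12325 (mod 12617), where 12617 = lcm(407, 341).
gcd(12617, 847) = 11 and 11 | (731 − 12325), so the pair is consistent; merging gives n ≡ 945983 (mod 971509), where 971509 = lcm(12617, 847).
The solution is unique modulo lcm(407, 341, 847) = 971509.

945983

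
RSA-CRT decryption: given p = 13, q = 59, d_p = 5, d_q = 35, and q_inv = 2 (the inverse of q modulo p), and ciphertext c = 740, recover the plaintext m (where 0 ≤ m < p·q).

m₁ = c^(d_p) mod p: c ≡ 12 (mod 13), and 12^5 mod 13 = 12.
m₂ = c^(d_q) mod q: c ≡ 32 (mod 59), and 32^35 mod 59 = 2.
h = q_inv·(m₁ − m₂) mod p = 2·(12 − 2) mod 13 = 7.
m = m₂ + h·q = 2 + 7·59 = 415.

415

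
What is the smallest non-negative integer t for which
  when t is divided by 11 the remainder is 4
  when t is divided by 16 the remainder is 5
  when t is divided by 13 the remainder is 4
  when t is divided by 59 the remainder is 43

102821

The moduli are pairwise coprime; N = 11·16·13·59 = 134992.
N/11 = 12272; 12272 ≡ 7 (mod 11); 7·8 ≡ 1, so inverse 8.
N/16 = 8437; 8437 ≡ 5 (mod 16); 5·13 ≡ 1, so inverse 13.
N/13 = 10384; 10384 ≡ 10 (mod 13); 10·4 ≡ 1, so inverse 4.
N/59 = 2288; 2288 ≡ 46 (mod 59); 46·9 ≡ 1, so inverse 9.
t ≡ 4·12272·8 + 5·8437·13 + 4·10384·4 + 43·2288·9 = 1992709.
1992709 mod 134992 = 102821.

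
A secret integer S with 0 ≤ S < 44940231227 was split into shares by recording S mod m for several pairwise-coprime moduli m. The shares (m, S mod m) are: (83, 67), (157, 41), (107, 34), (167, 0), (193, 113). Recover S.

From S ≡ 67 (mod 83) write S = 67 + 83t. Substituting into S ≡ 41 (mod 157) gives 83t ≡ 131 (mod 157), and since 83⁻¹ ≡ 70 (mod 157), t ≡ 64. Hence S ≡ 67 + 83·64 = 5379 (mod 13031).
From S ≡ 5379 (mod 13031) write S = 5379 + 13031t. Substituting into S ≡ 34 (mod 107) gives 13031t ≡ 5 (mod 107), and since 84⁻¹ ≡ 93 (mod 107), t ≡ 37. Hence S ≡ 5379 + 13031·37 = 487526 (mod 1394317).
From S ≡ 487526 (mod 1394317) write S = 487526 + 1394317t. Substituting into S ≡ 0 (mod 167) gives 1394317t ≡ 114 (mod 167), and since 34⁻¹ ≡ 113 (mod 167), t ≡ 23. Hence S ≡ 487526 + 1394317·23 = 32556817 (mod 232850939).
From S ≡ 32556817 (mod 232850939) write S = 32556817 + 232850939t. Substituting into S ≡ 113 (mod 193) gives 232850939t ≡ 80 (mod 193), and since 106⁻¹ ≡ 122 (mod 193), t ≡ 110. Hence S ≡ 32556817 + 232850939·110 = 25646160107 (mod 44940231227).

25646160107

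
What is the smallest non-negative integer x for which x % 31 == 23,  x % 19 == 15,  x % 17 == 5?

8641

The moduli are pairwise coprime; N = 31·19·17 = 10013.
N/31 = 323; 323 ≡ 13 (mod 31); 13·12 ≡ 1, so inverse 12.
N/19 = 527; 527 ≡ 14 (mod 19); 14·15 ≡ 1, so inverse 15.
N/17 = 589; 589 ≡ 11 (mod 17); 11·14 ≡ 1, so inverse 14.
x ≡ 23·323·12 + 15·527·15 + 5·589·14 = 248953.
248953 mod 10013 = 8641.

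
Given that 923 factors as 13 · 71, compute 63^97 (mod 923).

Mod 13: 63 ≡ 11; by Fermat, exponent reduces to 97 mod 12 = 1; 11^1 ≡ 11 (mod 13).
Mod 71: 63 ≡ 63; by Fermat, exponent reduces to 97 mod 70 = 27; 63^27 ≡ 11 (mod 71).
Combine by CRT: x ≡ 11 (mod 13), x ≡ 11 (mod 71) ⇒ x ≡ 11 (mod 923).

11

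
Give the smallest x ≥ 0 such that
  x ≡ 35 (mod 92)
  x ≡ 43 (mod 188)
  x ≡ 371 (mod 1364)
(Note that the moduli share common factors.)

gcd(92, 188) = 4 and 4 | (43 − 35), so the pair is consistent; merging gives x ≡ 3991 (mod 4324), where 4324 = lcm(92, 188).
gcd(4324, 1364) = 4 and 4 | (371 − 3991), so the pair is consistent; merging gives x ≡ 1283895 (mod 1474484), where 1474484 = lcm(4324, 1364).
The solution is unique modulo lcm(92, 188, 1364) = 1474484.

1283895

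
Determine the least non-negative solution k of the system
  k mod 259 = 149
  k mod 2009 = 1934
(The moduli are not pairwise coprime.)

gcd(259, 2009) = 7 and 7 | (1934 − 149), so the pair is consistent; merging gives k ≡ 34078 (mod 74333), where 74333 = lcm(259, 2009).
The solution is unique modulo lcm(259, 2009) = 74333.

34078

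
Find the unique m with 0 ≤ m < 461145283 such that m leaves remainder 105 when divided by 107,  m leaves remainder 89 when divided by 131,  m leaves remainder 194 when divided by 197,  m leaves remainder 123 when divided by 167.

The moduli are pairwise coprime; N = 107·131·197·167 = 461145283.
N/107 = 4309769; 4309769 ≡ 23 (mod 107); 23·14 ≡ 1, so inverse 14.
N/131 = 3520193; 3520193 ≡ 92 (mod 131); 92·47 ≡ 1, so inverse 47.
N/197 = 2340839; 2340839 ≡ 85 (mod 197); 85·51 ≡ 1, so inverse 51.
N/167 = 2761349; 2761349 ≡ 4 (mod 167); 4·42 ≡ 1, so inverse 42.
m ≡ 105·4309769·14 + 89·3520193·47 + 194·2340839·51 + 123·2761349·42 = 58485717749.
58485717749 mod 461145283 = 381412091.

381412091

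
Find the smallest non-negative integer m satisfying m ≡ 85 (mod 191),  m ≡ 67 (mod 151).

27398

From m ≡ 85 (mod 191) write m = 85 + 191t. Substituting into m ≡ 67 (mod 151) gives 191t ≡ 133 (mod 151), and since 40⁻¹ ≡ 34 (mod 151), t ≡ 143. Hence m ≡ 85 + 191·143 = 27398 (mod 28841).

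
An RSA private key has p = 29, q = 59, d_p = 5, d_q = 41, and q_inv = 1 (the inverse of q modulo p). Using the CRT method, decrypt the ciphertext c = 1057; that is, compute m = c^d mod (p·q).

1021

m₁ = c^(d_p) mod p: c ≡ 13 (mod 29), and 13^5 mod 29 = 6.
m₂ = c^(d_q) mod q: c ≡ 54 (mod 59), and 54^41 mod 59 = 18.
h = q_inv·(m₁ − m₂) mod p = 1·(6 − 18) mod 29 = 17.
m = m₂ + h·q = 18 + 17·59 = 1021.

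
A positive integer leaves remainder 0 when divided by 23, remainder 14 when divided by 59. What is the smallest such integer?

368

From N ≡ 0 (mod 23) write N = 0 + 23t. Substituting into N ≡ 14 (mod 59) gives 23t ≡ 14 (mod 59), and since 23⁻¹ ≡ 18 (mod 59), t ≡ 16. Hence N ≡ 0 + 23·16 = 368 (mod 1357).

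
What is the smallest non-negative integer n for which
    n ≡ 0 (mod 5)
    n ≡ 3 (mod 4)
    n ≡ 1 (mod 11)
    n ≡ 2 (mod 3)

Combine the congruences pairwise.
From n ≡ 0 (mod 5) write n = 0 + 5t. Substituting into n ≡ 3 (mod 4) gives 5t ≡ 3 (mod 4), and since 1⁻¹ ≡ 1 (mod 4), t ≡ 3. Hence n ≡ 0 + 5·3 = 15 (mod 20).
From n ≡ 15 (mod 20) write n = 15 + 20t. Substituting into n ≡ 1 (mod 11) gives 20t ≡ 8 (mod 11), and since 9⁻¹ ≡ 5 (mod 11), t ≡ 7. Hence n ≡ 15 + 20·7 = 155 (mod 220).
From n ≡ 155 (mod 220) write n = 155 + 220t. Substituting into n ≡ 2 (mod 3) gives 220t ≡ 0 (mod 3), and since 1⁻¹ ≡ 1 (mod 3), t ≡ 0. Hence n ≡ 155 + 220·0 = 155 (mod 660).

155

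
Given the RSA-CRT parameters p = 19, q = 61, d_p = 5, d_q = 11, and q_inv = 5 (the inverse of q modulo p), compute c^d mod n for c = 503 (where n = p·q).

m₁ = c^(d_p) mod p: c ≡ 9 (mod 19), and 9^5 mod 19 = 16.
m₂ = c^(d_q) mod q: c ≡ 15 (mod 61), and 15^11 mod 61 = 12.
h = q_inv·(m₁ − m₂) mod p = 5·(16 − 12) mod 19 = 1.
m = m₂ + h·q = 12 + 1·61 = 73.

73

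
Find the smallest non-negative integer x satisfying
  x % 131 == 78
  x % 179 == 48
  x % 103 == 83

The moduli are pairwise coprime; N = 131·179·103 = 2415247.
N/131 = 18437; 18437 ≡ 97 (mod 131); 97·104 ≡ 1, so inverse 104.
N/179 = 13493; 13493 ≡ 68 (mod 179); 68·129 ≡ 1, so inverse 129.
N/103 = 23449; 23449 ≡ 68 (mod 103); 68·50 ≡ 1, so inverse 50.
x ≡ 78·18437·104 + 48·13493·129 + 83·23449·50 = 330422950.
330422950 mod 2415247 = 1949358.

1949358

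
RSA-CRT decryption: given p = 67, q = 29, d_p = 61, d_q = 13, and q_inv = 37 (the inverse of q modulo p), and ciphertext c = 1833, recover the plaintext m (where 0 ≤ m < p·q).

m₁ = c^(d_p) mod p: c ≡ 24 (mod 67), and 24^61 mod 67 = 15.
m₂ = c^(d_q) mod q: c ≡ 6 (mod 29), and 6^13 mod 29 = 5.
h = q_inv·(m₁ − m₂) mod p = 37·(15 − 5) mod 67 = 35.
m = m₂ + h·q = 5 + 35·29 = 1020.

1020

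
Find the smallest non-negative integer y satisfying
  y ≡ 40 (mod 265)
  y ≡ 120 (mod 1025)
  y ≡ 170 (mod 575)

gcd(265, 1025) = 5 and 5 | (120 − 40), so the pair is consistent; merging gives y ≡ 25745 (mod 54325), where 54325 = lcm(265, 1025).
gcd(54325, 575) = 25 and 25 | (170 − 25745), so the pair is consistent; merging gives y ≡ 1220895 (mod 1249475), where 1249475 = lcm(54325, 575).
The solution is unique modulo lcm(265, 1025, 575) = 1249475.

1220895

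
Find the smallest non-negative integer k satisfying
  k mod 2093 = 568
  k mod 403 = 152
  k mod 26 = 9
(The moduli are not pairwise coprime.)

gcd(2093, 403) = 13 and 13 | (152 − 568), so the pair is consistent; merging gives k ≡ 11033 (mod 64883), where 64883 = lcm(2093, 403).
gcd(64883, 26) = 13 and 13 | (9 − 11033), so the pair is consistent; merging gives k ≡ 11033 (mod 129766), where 129766 = lcm(64883, 26).
The solution is unique modulo lcm(2093, 403, 26) = 129766.

11033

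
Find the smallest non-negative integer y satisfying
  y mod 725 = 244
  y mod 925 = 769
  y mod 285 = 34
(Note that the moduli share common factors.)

Combine the congruences pairwise.
gcd(725, 925) = 25 and 25 | (769 − 244), so the pair is consistent; merging gives y ≡ 1694 (mod 26825), where 26825 = lcm(725, 925).
gcd(26825, 285) = 5 and 5 | (34 − 1694), so the pair is consistent; merging gives y ≡ 913744 (mod 1529025), where 1529025 = lcm(26825, 285).
The solution is unique modulo lcm(725, 925, 285) = 1529025.

913744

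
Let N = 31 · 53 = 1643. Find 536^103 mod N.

Mod 31: 536 ≡ 9; by Fermat, exponent reduces to 103 mod 30 = 13; 9^13 ≡ 18 (mod 31).
Mod 53: 536 ≡ 6; by Fermat, exponent reduces to 103 mod 52 = 51; 6^51 ≡ 9 (mod 53).
Combine by CRT: x ≡ 18 (mod 31), x ≡ 9 (mod 53) ⇒ x ≡ 1599 (mod 1643).

1599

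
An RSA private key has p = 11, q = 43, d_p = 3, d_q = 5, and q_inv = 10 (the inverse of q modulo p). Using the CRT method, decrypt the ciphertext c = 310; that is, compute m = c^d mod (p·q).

m₁ = c^(d_p) mod p: c ≡ 2 (mod 11), and 2^3 mod 11 = 8.
m₂ = c^(d_q) mod q: c ≡ 9 (mod 43), and 9^5 mod 43 = 10.
h = q_inv·(m₁ − m₂) mod p = 10·(8 − 10) mod 11 = 2.
m = m₂ + h·q = 10 + 2·43 = 96.

96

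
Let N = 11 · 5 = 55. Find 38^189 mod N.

Mod 11: 38 ≡ 5; by Fermat, exponent reduces to 189 mod 10 = 9; 5^9 ≡ 9 (mod 11).
Mod 5: 38 ≡ 3; by Fermat, exponent reduces to 189 mod 4 = 1; 3^1 ≡ 3 (mod 5).
Combine by CRT: x ≡ 9 (mod 11), x ≡ 3 (mod 5) ⇒ x ≡ 53 (mod 55).

53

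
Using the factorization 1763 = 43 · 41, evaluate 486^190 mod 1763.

1690

Mod 43: 486 ≡ 13; by Fermat, exponent reduces to 190 mod 42 = 22; 13^22 ≡ 13 (mod 43).
Mod 41: 486 ≡ 35; by Fermat, exponent reduces to 190 mod 40 = 30; 35^30 ≡ 9 (mod 41).
Combine by CRT: x ≡ 13 (mod 43), x ≡ 9 (mod 41) ⇒ x ≡ 1690 (mod 1763).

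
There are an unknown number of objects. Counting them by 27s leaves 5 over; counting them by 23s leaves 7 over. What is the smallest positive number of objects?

329

Combine the congruences pairwise.
From N ≡ 5 (mod 27) write N = 5 + 27t. Substituting into N ≡ 7 (mod 23) gives 27t ≡ 2 (mod 23), and since 4⁻¹ ≡ 6 (mod 23), t ≡ 12. Hence N ≡ 5 + 27·12 = 329 (mod 621).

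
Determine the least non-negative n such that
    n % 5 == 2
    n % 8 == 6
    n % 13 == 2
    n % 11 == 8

3902

Combine the congruences pairwise.
From n ≡ 2 (mod 5) write n = 2 + 5t. Substituting into n ≡ 6 (mod 8) gives 5t ≡ 4 (mod 8), and since 5⁻¹ ≡ 5 (mod 8), t ≡ 4. Hence n ≡ 2 + 5·4 = 22 (mod 40).
From n ≡ 22 (mod 40) write n = 22 + 40t. Substituting into n ≡ 2 (mod 13) gives 40t ≡ 6 (mod 13), and since 1⁻¹ ≡ 1 (mod 13), t ≡ 6. Hence n ≡ 22 + 40·6 = 262 (mod 520).
From n ≡ 262 (mod 520) write n = 262 + 520t. Substituting into n ≡ 8 (mod 11) gives 520t ≡ 10 (mod 11), and since 3⁻¹ ≡ 4 (mod 11), t ≡ 7. Hence n ≡ 262 + 520·7 = 3902 (mod 5720).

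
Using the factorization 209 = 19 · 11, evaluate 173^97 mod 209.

Mod 19: 173 ≡ 2; by Fermat, exponent reduces to 97 mod 18 = 7; 2^7 ≡ 14 (mod 19).
Mod 11: 173 ≡ 8; by Fermat, exponent reduces to 97 mod 10 = 7; 8^7 ≡ 2 (mod 11).
Combine by CRT: x ≡ 14 (mod 19), x ≡ 2 (mod 11) ⇒ x ≡ 90 (mod 209).

90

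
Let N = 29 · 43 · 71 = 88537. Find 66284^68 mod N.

44767

Mod 29: 66284 ≡ 19; by Fermat, exponent reduces to 68 mod 28 = 12; 19^12 ≡ 20 (mod 29).
Mod 43: 66284 ≡ 21; by Fermat, exponent reduces to 68 mod 42 = 26; 21^26 ≡ 4 (mod 43).
Mod 71: 66284 ≡ 41; 41^68 ≡ 37 (mod 71).
Combine by CRT: x ≡ 20 (mod 29), x ≡ 4 (mod 43), x ≡ 37 (mod 71) ⇒ x ≡ 44767 (mod 88537).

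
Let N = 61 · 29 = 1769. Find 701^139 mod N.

Mod 61: 701 ≡ 30; by Fermat, exponent reduces to 139 mod 60 = 19; 30^19 ≡ 35 (mod 61).
Mod 29: 701 ≡ 5; by Fermat, exponent reduces to 139 mod 28 = 27; 5^27 ≡ 6 (mod 29).
Combine by CRT: x ≡ 35 (mod 61), x ≡ 6 (mod 29) ⇒ x ≡ 35 (mod 1769).

35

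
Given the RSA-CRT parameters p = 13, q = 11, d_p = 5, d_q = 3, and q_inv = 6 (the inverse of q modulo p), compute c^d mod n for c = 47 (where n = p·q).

m₁ = c^(d_p) mod p: c ≡ 8 (mod 13), and 8^5 mod 13 = 8.
m₂ = c^(d_q) mod q: c ≡ 3 (mod 11), and 3^3 mod 11 = 5.
h = q_inv·(m₁ − m₂) mod p = 6·(8 − 5) mod 13 = 5.
m = m₂ + h·q = 5 + 5·11 = 60.

60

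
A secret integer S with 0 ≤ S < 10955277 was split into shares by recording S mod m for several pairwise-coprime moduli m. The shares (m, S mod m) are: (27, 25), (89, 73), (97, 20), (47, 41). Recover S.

From S ≡ 25 (mod 27) write S = 25 + 27t. Substituting into S ≡ 73 (mod 89) gives 27t ≡ 48 (mod 89), and since 27⁻¹ ≡ 33 (mod 89), t ≡ 71. Hence S ≡ 25 + 27·71 = 1942 (mod 2403).
From S ≡ 1942 (mod 2403) write S = 1942 + 2403t. Substituting into S ≡ 20 (mod 97) gives 2403t ≡ 18 (mod 97), and since 75⁻¹ ≡ 22 (mod 97), t ≡ 8. Hence S ≡ 1942 + 2403·8 = 21166 (mod 233091).
From S ≡ 21166 (mod 233091) write S = 21166 + 233091t. Substituting into S ≡ 41 (mod 47) gives 233091t ≡ 25 (mod 47), and since 18⁻¹ ≡ 34 (mod 47), t ≡ 4. Hence S ≡ 21166 + 233091·4 = 953530 (mod 10955277).

953530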